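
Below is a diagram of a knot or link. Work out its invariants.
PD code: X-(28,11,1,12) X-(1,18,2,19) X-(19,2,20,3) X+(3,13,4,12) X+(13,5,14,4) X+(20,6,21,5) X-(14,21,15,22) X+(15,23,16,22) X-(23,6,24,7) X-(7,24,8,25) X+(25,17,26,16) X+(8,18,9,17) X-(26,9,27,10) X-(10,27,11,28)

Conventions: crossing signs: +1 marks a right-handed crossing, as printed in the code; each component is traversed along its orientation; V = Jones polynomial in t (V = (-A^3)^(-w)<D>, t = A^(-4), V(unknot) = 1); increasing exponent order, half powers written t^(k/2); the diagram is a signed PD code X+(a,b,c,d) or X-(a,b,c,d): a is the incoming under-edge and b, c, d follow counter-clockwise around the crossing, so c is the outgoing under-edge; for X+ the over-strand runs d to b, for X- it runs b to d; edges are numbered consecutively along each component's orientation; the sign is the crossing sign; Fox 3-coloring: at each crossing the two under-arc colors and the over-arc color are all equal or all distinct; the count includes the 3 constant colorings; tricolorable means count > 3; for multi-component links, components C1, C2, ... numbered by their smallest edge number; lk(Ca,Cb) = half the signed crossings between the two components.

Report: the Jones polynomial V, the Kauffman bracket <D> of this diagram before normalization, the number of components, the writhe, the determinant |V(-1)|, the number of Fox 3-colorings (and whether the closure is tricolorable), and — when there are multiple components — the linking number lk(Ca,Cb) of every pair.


V = -t^-6 + 2t^-5 - 3t^-4 + 4t^-3 - 4t^-2 + 4t^-1 - 2 + 2t - t^2
<D> = -A^-14 + 2A^-10 - 2A^-6 + 4A^-2 - 4A^2 + 4A^6 - 3A^10 + 2A^14 - A^18 (w = -2)
1 component over 14 crossings, w = -2
3 Fox colorings among 3^14, |V(-1)| = 23: not tricolorable
why: w = -2 (over 14 crossings) is diagram-only; (-A^3)^(2) removes it from V


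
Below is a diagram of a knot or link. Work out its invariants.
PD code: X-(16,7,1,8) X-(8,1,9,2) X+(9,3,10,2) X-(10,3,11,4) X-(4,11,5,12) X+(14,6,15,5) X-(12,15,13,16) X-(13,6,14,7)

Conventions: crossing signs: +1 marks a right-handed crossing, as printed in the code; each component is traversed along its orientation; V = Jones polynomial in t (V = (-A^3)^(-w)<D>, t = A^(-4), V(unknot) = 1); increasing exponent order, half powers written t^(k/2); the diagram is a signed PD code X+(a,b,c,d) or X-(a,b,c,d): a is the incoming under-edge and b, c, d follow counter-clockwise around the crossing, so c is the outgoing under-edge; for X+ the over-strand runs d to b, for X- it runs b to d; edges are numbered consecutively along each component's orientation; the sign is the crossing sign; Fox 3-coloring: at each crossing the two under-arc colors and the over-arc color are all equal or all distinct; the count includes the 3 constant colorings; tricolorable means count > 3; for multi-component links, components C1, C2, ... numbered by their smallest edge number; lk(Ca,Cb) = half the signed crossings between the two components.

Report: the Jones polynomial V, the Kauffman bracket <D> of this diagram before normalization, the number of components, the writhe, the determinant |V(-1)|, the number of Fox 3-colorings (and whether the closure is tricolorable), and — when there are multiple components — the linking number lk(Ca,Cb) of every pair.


V = -t^-4 + t^-3 + t^-1
<D> = A^-8 + 1 - A^4 (w = -4)
1 component over 8 crossings, w = -4
9 Fox colorings among 3^8, |V(-1)| = 3: tricolorable
why: V spans 3 powers of t: at least 3 crossings in any diagram


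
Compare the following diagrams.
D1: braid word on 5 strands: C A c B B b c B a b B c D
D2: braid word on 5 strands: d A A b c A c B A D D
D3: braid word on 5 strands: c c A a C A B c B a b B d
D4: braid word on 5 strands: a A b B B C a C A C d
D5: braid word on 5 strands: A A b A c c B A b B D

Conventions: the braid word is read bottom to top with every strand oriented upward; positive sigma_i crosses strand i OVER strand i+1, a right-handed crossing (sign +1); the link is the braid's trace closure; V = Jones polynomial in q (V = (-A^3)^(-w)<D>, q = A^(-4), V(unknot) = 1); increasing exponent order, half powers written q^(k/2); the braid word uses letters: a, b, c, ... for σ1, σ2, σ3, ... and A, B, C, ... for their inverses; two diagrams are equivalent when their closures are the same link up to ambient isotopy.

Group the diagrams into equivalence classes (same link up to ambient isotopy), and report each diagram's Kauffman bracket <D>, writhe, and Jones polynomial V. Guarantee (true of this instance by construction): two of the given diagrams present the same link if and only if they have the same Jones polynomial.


classes: {D1, D3} | {D2, D5} | {D4}
V(D1) = -q^(-5/2) - q^(5/2)  [13 crossings, <D> = A^-13 + A^7, w = -1]
V(D2) = q^(-7/2) - q^(-5/2) + q^(-3/2) - 2q^(-1/2) - q^(3/2)  [11 crossings, <D> = A^-15 + 2A^-7 - A^-3 + A - A^5, w = -3]
D3 (bracket A^-7 + A^13; 13 crossings at w = +1): V = -q^(-5/2) - q^(5/2)
V(D4) = q^(-9/2) - q^(-5/2) - q^(-3/2) - q^(-1/2)  (w -3, c 11, <D> = A^-7 + A^-3 + A - A^9)
V(D5) = q^(-7/2) - q^(-5/2) + q^(-3/2) - 2q^(-1/2) - q^(3/2)  (w -3, c 11, <D> = A^-15 + 2A^-7 - A^-3 + A - A^5)
note: 3 classes among 5 diagrams; unequal V(q) rules out equality


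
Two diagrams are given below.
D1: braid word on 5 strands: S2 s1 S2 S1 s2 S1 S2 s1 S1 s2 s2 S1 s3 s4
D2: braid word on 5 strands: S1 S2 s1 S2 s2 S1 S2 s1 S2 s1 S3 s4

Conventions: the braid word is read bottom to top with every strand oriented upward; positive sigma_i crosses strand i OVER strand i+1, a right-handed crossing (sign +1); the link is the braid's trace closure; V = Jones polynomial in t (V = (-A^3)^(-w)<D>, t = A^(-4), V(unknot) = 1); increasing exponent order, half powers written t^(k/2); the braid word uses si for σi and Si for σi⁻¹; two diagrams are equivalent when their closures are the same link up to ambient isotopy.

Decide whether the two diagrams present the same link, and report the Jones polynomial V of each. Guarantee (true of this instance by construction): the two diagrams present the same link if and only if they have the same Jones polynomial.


same link: no
V(D1) = -t^-5 + t^-4 - t^-3 + 2t^-2 - t^-1 + 2 - t  [14 crossings, <D> = -A^-4 + 2 - A^4 + 2A^8 - A^12 + A^16 - A^20, w = 0]
D2 (bracket A^-2 + A^6 - A^10; 12 crossings at w = -2): V = -t^-4 + t^-3 + t^-1
note: 2 classes among 2 diagrams; unequal V(t) rules out equality


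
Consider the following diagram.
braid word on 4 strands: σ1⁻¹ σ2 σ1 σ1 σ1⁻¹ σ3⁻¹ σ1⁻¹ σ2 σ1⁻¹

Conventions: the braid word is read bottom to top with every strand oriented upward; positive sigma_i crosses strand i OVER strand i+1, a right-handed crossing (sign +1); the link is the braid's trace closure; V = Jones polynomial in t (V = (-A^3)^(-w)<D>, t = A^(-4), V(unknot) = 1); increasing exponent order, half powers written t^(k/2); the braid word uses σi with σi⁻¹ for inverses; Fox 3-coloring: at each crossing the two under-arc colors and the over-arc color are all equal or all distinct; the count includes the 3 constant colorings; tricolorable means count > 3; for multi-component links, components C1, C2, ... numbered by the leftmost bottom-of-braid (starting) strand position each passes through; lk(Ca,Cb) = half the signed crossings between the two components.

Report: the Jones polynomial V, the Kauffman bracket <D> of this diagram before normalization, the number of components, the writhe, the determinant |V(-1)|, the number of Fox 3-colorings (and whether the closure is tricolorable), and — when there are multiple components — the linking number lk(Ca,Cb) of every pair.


V(t) = t^-2 + 2 + t^2
bracket: -A^-11 - 2A^-3 - A^5, w = -1
3 components, writhe -1, over 9 crossings
lk(C1,C2) = -1
linking number lk(C1,C3) = +1
lk(C2,C3): 0
det 4, colorings 3 of 3^9 — not tricolorable
observation: V is palindromic (span 4, det 4): t -> 1/t fixes it; necessary, not sufficient, for amphichirality


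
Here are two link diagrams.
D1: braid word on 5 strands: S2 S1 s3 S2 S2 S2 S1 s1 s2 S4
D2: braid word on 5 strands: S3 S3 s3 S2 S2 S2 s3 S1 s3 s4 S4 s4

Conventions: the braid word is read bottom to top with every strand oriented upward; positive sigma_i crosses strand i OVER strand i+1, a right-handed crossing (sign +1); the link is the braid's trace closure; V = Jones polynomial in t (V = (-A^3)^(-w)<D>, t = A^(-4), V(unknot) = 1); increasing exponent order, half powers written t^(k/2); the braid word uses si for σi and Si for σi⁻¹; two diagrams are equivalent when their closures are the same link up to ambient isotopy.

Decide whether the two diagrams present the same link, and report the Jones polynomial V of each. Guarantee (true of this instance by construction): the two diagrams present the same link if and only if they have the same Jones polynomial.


equivalent: yes
V(D1) = -t^-4 + t^-3 + t^-1  (w -4, c 10, <D> = A^-8 + 1 - A^4)
D2 (bracket A^-2 + A^6 - A^10; 12 crossings at w = -2): V = -t^-4 + t^-3 + t^-1
why: Markov moves rewrite D1 (10 crossings) into D2 (12)


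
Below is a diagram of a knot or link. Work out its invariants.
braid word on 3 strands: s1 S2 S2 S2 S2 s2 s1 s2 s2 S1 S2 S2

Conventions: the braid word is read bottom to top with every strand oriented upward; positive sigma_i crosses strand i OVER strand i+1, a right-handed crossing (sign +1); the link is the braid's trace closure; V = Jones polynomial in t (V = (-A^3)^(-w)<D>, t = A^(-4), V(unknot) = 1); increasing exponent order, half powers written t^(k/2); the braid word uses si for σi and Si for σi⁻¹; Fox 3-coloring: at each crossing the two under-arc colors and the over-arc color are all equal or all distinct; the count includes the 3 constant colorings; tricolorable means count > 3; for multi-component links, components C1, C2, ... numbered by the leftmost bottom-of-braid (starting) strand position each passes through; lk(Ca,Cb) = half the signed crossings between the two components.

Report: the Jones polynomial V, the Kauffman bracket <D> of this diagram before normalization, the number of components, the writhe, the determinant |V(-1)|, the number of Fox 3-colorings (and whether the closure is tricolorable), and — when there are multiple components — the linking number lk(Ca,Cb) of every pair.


Jones polynomial: V(t) = -t^-6 + 2t^-5 - 3t^-4 + 4t^-3 - 4t^-2 + 4t^-1 - 2 + 2t - t^2
<D> = -A^-14 + 2A^-10 - 2A^-6 + 4A^-2 - 4A^2 + 4A^6 - 3A^10 + 2A^14 - A^18; writhe -2
components 1, writhe -2 (12 crossings)
3-colorings: 3 of 3^12, det 23 — not tricolorable
note: the span of V is 8, forcing >= 8 crossings in any diagram


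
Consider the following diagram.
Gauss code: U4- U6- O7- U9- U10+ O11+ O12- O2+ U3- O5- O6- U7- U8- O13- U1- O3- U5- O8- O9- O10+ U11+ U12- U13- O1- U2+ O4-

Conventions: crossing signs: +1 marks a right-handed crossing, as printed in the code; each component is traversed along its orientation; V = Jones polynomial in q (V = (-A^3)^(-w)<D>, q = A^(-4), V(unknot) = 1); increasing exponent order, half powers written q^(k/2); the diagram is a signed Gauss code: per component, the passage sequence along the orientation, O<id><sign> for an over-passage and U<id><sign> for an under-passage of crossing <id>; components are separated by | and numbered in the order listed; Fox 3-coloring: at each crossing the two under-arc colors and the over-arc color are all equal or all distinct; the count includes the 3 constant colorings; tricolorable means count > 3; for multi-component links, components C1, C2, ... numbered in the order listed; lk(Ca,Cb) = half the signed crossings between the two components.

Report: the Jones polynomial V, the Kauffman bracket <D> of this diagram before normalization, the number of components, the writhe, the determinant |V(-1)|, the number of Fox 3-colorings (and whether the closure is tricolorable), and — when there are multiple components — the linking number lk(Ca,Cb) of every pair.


V = -q^-9 + 2q^-8 - 3q^-7 + 3q^-6 - 3q^-5 + 3q^-4 - q^-3 + q^-2
<D> = -A^-13 + A^-9 - 3A^-5 + 3A^-1 - 3A^3 + 3A^7 - 2A^11 + A^15 (w = -7)
1 component over 13 crossings, w = -7
3 Fox colorings among 3^13, |V(-1)| = 17: not tricolorable
why: det 17 = |V(-1)|; not divisible by 3, so not tricolorable


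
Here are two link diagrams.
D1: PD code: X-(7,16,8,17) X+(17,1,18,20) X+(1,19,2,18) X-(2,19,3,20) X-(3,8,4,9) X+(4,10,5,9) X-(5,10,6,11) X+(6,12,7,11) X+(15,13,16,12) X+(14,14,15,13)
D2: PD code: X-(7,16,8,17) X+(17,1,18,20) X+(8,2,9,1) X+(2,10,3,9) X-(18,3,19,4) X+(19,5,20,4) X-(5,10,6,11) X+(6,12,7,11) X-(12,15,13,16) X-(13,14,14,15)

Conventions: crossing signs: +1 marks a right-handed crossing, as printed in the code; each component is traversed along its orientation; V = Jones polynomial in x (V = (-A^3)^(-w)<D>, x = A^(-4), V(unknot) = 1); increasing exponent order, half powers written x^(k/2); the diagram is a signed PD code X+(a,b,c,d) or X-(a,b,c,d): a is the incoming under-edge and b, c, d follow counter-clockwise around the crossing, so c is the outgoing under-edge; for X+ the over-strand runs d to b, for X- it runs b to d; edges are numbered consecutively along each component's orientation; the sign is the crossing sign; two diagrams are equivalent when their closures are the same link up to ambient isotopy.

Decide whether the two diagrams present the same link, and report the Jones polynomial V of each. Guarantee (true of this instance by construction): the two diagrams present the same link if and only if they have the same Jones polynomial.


equivalent: yes
V(D1) = 1  (w +2, c 10, <D> = A^6)
V(D2) = 1  (w 0, c 10, <D> = 1)
why: one V(x) for all 2 diagrams — one class (guaranteed)


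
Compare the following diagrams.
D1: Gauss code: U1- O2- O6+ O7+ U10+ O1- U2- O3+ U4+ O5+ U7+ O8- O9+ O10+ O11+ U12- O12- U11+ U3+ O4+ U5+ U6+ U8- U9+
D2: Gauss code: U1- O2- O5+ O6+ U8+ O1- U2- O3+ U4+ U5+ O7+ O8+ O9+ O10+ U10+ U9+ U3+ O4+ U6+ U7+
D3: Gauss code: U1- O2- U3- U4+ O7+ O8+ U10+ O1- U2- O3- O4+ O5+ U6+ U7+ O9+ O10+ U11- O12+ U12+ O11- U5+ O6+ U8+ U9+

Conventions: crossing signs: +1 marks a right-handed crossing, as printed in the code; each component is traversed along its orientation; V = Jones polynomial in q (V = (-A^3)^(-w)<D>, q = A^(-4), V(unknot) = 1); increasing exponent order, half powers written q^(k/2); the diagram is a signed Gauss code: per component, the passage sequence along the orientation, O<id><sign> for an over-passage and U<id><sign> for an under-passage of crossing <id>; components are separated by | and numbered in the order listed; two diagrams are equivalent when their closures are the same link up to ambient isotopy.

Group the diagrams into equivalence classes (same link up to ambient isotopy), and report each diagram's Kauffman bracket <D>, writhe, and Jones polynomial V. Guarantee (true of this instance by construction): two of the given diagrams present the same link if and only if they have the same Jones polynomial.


grouping into links: {D1, D2, D3}
V(D1) = q - q^2 + 2q^3 - q^4 + q^5 - q^6  (w +4, c 12, <D> = -A^-12 + A^-8 - A^-4 + 2 - A^4 + A^8)
D2 (bracket -A^-6 + A^-2 - A^2 + 2A^6 - A^10 + A^14; 10 crossings at w = +6): V = q - q^2 + 2q^3 - q^4 + q^5 - q^6
V(D3) = q - q^2 + 2q^3 - q^4 + q^5 - q^6  [12 crossings, <D> = -A^-12 + A^-8 - A^-4 + 2 - A^4 + A^8, w = +4]
why: one V(q) for all 3 diagrams — one class (guaranteed)


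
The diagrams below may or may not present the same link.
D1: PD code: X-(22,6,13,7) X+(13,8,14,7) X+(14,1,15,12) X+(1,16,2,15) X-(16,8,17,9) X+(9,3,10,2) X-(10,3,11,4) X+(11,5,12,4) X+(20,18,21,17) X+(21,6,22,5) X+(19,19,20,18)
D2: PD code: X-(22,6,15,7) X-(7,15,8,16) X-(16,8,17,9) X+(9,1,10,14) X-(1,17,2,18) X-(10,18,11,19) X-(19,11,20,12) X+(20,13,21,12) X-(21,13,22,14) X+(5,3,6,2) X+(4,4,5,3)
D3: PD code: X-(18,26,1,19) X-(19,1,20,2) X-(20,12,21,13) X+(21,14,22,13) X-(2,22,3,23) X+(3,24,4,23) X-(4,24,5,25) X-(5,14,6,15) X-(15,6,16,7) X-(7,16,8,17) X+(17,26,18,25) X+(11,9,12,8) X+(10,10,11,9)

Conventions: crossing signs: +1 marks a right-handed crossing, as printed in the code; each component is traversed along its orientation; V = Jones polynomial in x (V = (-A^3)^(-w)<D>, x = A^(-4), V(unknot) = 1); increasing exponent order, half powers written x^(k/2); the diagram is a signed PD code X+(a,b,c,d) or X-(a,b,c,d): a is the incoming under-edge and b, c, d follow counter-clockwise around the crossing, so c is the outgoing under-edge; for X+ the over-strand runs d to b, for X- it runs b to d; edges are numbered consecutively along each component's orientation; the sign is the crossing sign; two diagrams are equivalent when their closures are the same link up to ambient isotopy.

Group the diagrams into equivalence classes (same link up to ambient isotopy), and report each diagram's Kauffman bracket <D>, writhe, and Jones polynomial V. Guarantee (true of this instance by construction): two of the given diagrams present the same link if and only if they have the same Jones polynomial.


classes: {D1} | {D2} | {D3}
V(D1) = -x^(1/2) - x^(5/2)  [11 crossings, <D> = A^5 + A^13, w = +5]
D2 (bracket A^-3 - A + 2A^5 - 2A^9 + 2A^13 - A^17 + A^21; 11 crossings at w = -3): V = -x^(-15/2) + x^(-13/2) - 2x^(-11/2) + 2x^(-9/2) - 2x^(-7/2) + x^(-5/2) - x^(-3/2)
V(D3) = x^(-13/2) - x^(-11/2) + x^(-9/2) - 2x^(-7/2) - x^(-3/2)  [13 crossings, <D> = A^-3 + 2A^5 - A^9 + A^13 - A^17, w = -3]
note: V(x) takes 3 values over 3 diagrams, fixing the grouping


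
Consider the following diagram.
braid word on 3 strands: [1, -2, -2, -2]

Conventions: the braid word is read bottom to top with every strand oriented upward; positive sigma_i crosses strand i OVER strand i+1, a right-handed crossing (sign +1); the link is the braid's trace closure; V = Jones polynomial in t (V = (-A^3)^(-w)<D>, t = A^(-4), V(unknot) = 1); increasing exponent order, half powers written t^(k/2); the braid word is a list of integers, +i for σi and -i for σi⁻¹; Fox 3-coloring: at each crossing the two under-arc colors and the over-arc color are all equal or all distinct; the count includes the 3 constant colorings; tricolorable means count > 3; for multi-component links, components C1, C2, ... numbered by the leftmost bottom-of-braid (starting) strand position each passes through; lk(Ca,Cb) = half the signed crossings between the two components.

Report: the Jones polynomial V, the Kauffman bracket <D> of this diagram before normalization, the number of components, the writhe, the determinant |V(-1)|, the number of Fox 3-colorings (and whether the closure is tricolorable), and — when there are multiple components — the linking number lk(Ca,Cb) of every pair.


V(t) = -t^-4 + t^-3 + t^-1
bracket: A^-2 + A^6 - A^10, w = -2
1 component, writhe -2, over 4 crossings
det 3, colorings 9 of 3^4 — tricolorable
observation: w = -2 (over 4 crossings) is diagram-only; (-A^3)^(2) removes it from V


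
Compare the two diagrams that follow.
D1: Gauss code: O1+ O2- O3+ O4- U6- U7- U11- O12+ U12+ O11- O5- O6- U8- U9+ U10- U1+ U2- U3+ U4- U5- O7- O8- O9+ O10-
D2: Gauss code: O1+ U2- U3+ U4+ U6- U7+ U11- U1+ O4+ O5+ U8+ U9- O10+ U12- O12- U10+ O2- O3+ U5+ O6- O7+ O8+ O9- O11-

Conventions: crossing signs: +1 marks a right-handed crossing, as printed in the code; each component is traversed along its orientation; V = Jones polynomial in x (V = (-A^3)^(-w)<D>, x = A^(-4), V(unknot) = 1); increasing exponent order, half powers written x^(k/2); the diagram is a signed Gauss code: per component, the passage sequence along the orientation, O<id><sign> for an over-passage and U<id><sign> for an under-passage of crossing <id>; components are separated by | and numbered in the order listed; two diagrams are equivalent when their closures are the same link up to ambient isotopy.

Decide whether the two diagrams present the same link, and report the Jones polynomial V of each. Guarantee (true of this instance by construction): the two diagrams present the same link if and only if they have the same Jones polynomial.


equivalent: no
D1 (bracket A^-8 + 1 - A^4; 12 crossings at w = -4): V = -x^-4 + x^-3 + x^-1
D2 (bracket A^6; 12 crossings at w = +2): V = 1
key observation: V(x) takes 2 values over 2 diagrams, fixing the grouping


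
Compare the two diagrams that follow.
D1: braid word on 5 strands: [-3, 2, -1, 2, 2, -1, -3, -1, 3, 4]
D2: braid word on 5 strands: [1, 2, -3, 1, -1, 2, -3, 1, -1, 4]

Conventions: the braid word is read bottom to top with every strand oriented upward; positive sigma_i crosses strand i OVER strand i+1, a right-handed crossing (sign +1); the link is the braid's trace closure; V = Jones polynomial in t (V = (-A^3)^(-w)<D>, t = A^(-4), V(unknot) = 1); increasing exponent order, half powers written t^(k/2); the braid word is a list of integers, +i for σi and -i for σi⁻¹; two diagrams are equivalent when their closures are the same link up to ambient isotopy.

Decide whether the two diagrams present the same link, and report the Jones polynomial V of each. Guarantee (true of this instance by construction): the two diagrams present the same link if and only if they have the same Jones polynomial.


equivalent: no
D1 (bracket -A^-12 + 2A^-8 - 2A^-4 + 3 - 2A^4 + 2A^8 - A^12; 10 crossings at w = 0): V = -t^-3 + 2t^-2 - 2t^-1 + 3 - 2t + 2t^2 - t^3
D2 (bracket A^-2 - A^2 + A^6 - A^10 + A^14; 10 crossings at w = +2): V = t^-2 - t^-1 + 1 - t + t^2
key observation: 2 classes among 2 diagrams; unequal V(t) rules out equality


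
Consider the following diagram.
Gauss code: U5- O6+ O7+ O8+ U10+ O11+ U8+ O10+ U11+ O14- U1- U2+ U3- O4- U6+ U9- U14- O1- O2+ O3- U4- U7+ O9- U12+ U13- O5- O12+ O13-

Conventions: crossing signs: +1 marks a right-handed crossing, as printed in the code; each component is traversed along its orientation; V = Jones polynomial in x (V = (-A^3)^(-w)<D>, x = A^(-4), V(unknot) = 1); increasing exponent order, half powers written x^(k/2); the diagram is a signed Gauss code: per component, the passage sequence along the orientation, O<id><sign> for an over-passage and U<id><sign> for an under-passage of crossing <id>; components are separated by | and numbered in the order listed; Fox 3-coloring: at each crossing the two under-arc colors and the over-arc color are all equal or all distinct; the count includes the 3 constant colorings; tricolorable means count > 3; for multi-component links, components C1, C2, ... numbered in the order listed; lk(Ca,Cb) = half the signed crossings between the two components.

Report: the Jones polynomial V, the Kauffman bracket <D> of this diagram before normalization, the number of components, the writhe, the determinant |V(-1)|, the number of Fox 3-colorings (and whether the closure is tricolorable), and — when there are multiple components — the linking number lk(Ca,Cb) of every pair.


V = -x^-3 + x^-2 - x^-1 + 3 - x + x^2 - x^3
<D> = -A^-12 + A^-8 - A^-4 + 3 - A^4 + A^8 - A^12 (w = 0)
1 component over 14 crossings, w = 0
27 Fox colorings among 3^14, |V(-1)| = 9: tricolorable
why: palindromic: swapping x for 1/x fixes V


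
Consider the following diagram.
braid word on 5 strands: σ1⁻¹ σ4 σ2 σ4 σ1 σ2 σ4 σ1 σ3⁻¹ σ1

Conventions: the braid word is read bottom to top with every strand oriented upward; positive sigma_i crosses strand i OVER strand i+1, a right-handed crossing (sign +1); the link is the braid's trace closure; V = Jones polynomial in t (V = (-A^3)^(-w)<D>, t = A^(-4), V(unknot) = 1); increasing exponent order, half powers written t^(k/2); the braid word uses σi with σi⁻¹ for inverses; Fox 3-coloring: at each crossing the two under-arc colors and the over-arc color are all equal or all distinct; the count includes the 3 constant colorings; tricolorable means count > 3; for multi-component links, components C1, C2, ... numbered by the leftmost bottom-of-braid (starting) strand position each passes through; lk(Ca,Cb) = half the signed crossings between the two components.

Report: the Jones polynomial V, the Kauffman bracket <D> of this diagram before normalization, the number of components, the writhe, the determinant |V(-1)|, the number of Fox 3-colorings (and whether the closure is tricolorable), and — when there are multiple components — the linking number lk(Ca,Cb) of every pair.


V = t^2 + 2t^4 - 2t^5 + t^6 - 2t^7 + t^8
<D> = A^-14 - 2A^-10 + A^-6 - 2A^-2 + 2A^2 + A^10 (w = +6)
1 component over 10 crossings, w = +6
27 Fox colorings among 3^10, |V(-1)| = 9: tricolorable
why: w = +6 (over 10 crossings) is diagram-only; (-A^3)^(-6) removes it from V


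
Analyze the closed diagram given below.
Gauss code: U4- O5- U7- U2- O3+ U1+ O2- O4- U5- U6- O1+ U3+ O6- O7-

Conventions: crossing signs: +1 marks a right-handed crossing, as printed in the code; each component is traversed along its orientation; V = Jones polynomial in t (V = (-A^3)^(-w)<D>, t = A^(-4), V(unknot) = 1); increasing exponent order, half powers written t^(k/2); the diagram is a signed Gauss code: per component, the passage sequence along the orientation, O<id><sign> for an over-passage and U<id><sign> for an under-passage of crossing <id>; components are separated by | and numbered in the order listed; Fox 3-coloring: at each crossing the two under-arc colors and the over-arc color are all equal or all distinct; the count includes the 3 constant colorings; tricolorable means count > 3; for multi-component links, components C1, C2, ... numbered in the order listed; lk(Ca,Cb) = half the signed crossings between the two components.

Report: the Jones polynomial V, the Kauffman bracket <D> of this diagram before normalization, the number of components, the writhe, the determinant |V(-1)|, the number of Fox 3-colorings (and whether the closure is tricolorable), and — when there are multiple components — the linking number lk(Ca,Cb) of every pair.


V(t) = t^-5 - 2t^-4 + 2t^-3 - 2t^-2 + 2t^-1 - 1 + t
bracket: -A^-13 + A^-9 - 2A^-5 + 2A^-1 - 2A^3 + 2A^7 - A^11, w = -3
1 component, writhe -3, over 7 crossings
det 11, colorings 3 of 3^7 — not tricolorable
observation: |V(-1)| = 11: so not tricolorable, since 3 does not divide 11


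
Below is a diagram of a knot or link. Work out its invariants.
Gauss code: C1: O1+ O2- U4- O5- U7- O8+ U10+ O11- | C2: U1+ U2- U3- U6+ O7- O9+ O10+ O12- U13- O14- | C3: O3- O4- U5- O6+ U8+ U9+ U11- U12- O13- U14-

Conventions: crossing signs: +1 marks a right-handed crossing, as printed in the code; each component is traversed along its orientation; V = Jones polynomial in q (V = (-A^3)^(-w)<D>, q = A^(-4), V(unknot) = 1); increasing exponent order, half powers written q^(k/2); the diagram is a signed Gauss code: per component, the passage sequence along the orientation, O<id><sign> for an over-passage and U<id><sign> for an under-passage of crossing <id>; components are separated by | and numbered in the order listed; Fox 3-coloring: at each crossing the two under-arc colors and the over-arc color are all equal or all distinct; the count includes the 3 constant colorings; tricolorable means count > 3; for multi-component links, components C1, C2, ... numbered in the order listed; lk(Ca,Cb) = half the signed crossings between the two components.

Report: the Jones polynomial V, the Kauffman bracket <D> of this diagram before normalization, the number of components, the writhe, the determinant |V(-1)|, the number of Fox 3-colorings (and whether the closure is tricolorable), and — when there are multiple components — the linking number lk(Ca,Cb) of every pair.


V = q^-5 + 2q^-3 + q^-1
<D> = A^-8 + 2 + A^8 (w = -4)
3 components over 14 crossings, w = -4
lk(C1,C2): 0
lk(C1,C3) = -1
linking number lk(C2,C3) = -1
3 Fox colorings among 3^14, |V(-1)| = 4: not tricolorable
why: span 4 respects span(V) <= c + mu - 1 = 16 for this 3-component diagram


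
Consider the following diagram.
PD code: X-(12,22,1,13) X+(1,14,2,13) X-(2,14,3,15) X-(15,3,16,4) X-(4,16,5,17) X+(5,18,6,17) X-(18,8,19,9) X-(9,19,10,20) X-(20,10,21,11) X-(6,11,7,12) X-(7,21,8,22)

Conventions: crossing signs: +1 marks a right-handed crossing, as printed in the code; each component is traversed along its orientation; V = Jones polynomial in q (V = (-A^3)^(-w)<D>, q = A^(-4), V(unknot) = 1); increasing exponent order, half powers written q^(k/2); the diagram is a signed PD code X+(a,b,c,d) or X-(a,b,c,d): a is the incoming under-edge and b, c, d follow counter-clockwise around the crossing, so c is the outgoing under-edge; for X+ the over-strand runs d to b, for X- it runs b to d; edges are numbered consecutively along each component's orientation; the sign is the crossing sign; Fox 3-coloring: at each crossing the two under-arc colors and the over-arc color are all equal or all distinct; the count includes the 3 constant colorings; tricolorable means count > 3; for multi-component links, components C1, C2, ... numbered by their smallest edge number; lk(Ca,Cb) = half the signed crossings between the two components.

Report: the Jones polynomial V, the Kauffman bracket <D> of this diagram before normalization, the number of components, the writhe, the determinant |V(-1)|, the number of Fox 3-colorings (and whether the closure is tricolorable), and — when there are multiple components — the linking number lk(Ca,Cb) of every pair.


V = -q^(-17/2) + q^(-15/2) - q^(-13/2) + q^(-11/2) - q^(-9/2) - q^(-5/2)
<D> = A^-11 + A^-3 - A + A^5 - A^9 + A^13 (w = -7)
2 components over 11 crossings, w = -7
lk(C1,C2): -3
9 Fox colorings among 3^11, |V(-1)| = 6: tricolorable
why: summing lk over 1 pair gives -3


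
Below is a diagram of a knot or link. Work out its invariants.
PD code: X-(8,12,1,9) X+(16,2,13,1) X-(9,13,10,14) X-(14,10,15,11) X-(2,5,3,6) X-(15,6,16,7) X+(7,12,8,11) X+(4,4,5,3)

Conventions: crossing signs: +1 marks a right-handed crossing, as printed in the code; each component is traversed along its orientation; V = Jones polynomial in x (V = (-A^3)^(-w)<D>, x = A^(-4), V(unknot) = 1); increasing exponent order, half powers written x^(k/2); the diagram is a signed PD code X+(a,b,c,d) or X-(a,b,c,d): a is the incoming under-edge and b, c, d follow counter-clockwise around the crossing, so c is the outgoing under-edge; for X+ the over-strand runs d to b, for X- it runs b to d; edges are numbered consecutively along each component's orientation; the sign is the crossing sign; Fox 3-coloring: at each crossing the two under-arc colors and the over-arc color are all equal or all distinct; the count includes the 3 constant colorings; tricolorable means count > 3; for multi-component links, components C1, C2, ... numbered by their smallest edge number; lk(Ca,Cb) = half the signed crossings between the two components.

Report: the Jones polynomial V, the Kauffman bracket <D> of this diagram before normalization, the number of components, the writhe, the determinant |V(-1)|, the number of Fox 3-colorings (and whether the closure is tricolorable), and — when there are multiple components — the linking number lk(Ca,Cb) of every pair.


Jones polynomial: V(x) = x^-3 + x^-2 + x^-1 + 1
<D> = A^-6 + A^-2 + A^2 + A^6; writhe -2
components 3, writhe -2 (8 crossings)
linking number lk(C1,C2) = 0
lk(C1,C3): 0
lk(C2,C3) = -1
3-colorings: 9 of 3^8, det 0 — tricolorable
note: w = -2 (over 8 crossings) is diagram-only; (-A^3)^(2) removes it from V


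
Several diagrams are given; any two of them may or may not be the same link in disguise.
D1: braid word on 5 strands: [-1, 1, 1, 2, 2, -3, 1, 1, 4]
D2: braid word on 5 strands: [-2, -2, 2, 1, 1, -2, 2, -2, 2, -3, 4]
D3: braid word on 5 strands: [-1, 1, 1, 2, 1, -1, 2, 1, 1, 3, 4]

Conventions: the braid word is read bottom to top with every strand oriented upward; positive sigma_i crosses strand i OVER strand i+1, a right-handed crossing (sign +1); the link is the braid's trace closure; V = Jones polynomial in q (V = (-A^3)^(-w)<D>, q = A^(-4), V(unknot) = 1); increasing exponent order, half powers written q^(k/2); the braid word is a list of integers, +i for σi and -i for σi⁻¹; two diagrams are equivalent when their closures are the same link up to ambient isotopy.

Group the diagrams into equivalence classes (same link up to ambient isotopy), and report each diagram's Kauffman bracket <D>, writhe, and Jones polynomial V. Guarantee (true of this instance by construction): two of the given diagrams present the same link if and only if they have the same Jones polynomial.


grouping into links: {D1, D3} | {D2}
V(D1) = -q^(3/2) - 2q^(7/2) + q^(9/2) - q^(11/2) + q^(13/2)  (w +5, c 9, <D> = -A^-11 + A^-7 - A^-3 + 2A + A^9)
V(D2) = -q^(1/2) - q^(5/2)  [11 crossings, <D> = A^-7 + A, w = +1]
V(D3) = -q^(3/2) - 2q^(7/2) + q^(9/2) - q^(11/2) + q^(13/2)  (w +7, c 11, <D> = -A^-5 + A^-1 - A^3 + 2A^7 + A^15)
key observation: 2 classes among 3 diagrams; unequal V(q) rules out equality


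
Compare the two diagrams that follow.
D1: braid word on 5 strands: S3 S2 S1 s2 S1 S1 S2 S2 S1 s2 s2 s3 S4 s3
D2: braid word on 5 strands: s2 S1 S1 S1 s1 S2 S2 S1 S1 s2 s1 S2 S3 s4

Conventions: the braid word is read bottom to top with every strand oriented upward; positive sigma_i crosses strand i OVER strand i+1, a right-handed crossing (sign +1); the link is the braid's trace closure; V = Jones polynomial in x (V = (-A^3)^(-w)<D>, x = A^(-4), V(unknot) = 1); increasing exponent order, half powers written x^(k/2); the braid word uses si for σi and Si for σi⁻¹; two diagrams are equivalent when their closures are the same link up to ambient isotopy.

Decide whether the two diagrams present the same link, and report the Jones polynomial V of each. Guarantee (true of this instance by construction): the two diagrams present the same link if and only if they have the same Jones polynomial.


same link: no
V(D1) = x^-7 - 2x^-6 + 2x^-5 - 3x^-4 + 3x^-3 - 2x^-2 + 2x^-1  [14 crossings, <D> = 2A^-8 - 2A^-4 + 3 - 3A^4 + 2A^8 - 2A^12 + A^16, w = -4]
D2 (bracket A^-8 - A^-4 + 2 - A^4 + A^8 - A^12; 14 crossings at w = -4): V = -x^-6 + x^-5 - x^-4 + 2x^-3 - x^-2 + x^-1
note: 2 classes among 2 diagrams; unequal V(x) rules out equality


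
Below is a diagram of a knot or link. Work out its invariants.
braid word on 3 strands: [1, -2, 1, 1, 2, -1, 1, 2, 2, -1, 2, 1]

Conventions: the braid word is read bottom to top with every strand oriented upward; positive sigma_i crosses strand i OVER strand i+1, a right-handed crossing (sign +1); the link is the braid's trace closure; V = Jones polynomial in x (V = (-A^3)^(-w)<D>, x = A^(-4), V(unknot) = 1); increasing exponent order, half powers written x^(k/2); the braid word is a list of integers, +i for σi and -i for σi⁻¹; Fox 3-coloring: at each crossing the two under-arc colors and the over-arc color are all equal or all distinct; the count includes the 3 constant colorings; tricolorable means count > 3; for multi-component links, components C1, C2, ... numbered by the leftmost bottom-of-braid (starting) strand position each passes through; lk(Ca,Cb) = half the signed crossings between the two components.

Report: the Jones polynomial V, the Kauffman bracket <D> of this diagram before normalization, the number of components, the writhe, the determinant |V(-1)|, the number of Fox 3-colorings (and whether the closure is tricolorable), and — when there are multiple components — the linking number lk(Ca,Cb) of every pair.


V = 2x^2 - 3x^3 + 6x^4 - 7x^5 + 7x^6 - 7x^7 + 5x^8 - 3x^9 + x^10
<D> = A^-22 - 3A^-18 + 5A^-14 - 7A^-10 + 7A^-6 - 7A^-2 + 6A^2 - 3A^6 + 2A^10 (w = +6)
1 component over 12 crossings, w = +6
3 Fox colorings among 3^12, |V(-1)| = 41: not tricolorable
why: w = +6 (over 12 crossings) is diagram-only; (-A^3)^(-6) removes it from V


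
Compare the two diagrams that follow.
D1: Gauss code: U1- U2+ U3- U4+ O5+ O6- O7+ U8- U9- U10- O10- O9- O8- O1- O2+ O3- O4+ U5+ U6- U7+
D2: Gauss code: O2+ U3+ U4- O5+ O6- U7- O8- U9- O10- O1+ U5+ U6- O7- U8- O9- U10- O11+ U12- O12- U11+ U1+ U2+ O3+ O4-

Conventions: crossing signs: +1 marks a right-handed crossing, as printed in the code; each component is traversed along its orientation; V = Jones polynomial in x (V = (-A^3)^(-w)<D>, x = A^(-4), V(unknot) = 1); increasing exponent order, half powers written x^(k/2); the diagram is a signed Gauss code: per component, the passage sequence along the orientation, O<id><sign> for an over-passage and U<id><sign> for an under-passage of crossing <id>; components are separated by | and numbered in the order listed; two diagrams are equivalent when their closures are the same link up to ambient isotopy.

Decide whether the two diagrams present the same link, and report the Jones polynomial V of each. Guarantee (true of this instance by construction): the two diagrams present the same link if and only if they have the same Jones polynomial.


equivalent: no
D1 (bracket A^-6; 10 crossings at w = -2): V = 1
V(D2) = -x^-4 + x^-3 + x^-1  (w -2, c 12, <D> = A^-2 + A^6 - A^10)
key observation: comparing 2 Jones polynomials yields 2 groups


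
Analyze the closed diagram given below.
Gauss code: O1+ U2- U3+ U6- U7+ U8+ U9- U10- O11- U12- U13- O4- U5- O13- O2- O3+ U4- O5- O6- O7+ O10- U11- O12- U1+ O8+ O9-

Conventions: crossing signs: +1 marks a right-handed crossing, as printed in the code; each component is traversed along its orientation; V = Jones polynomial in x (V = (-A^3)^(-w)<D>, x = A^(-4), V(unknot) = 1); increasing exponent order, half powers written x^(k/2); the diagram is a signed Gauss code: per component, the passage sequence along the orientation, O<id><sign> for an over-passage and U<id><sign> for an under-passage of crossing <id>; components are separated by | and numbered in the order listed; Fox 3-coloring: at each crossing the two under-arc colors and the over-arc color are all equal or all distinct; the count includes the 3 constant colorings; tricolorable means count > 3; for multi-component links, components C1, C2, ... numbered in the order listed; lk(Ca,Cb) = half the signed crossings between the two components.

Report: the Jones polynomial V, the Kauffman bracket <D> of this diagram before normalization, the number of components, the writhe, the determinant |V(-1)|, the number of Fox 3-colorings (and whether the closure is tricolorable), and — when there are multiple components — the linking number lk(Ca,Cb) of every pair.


V(x) = x^-8 - 2x^-7 + x^-6 - 2x^-5 + 2x^-4 + x^-2
bracket: -A^-7 - 2A + 2A^5 - A^9 + 2A^13 - A^17, w = -5
1 component, writhe -5, over 13 crossings
det 9, colorings 27 of 3^13 — tricolorable
observation: the span of V is 6, forcing >= 6 crossings in any diagram


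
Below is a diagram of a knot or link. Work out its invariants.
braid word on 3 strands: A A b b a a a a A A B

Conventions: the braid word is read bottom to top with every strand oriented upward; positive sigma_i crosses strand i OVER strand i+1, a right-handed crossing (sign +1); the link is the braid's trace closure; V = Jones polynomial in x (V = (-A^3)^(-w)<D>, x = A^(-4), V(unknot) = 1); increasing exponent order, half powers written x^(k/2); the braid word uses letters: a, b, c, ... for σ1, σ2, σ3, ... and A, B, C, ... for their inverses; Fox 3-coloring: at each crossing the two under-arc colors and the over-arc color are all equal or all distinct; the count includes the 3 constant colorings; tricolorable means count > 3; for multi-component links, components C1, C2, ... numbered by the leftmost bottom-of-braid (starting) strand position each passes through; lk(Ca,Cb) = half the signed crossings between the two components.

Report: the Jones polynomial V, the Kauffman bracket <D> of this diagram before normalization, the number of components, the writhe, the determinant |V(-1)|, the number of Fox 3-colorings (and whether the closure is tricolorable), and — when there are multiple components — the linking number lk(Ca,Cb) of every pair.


V = -x^(-3/2) + x^(-1/2) - 2x^(1/2) + x^(3/2) - 2x^(5/2) + x^(7/2)
<D> = -A^-11 + 2A^-7 - A^-3 + 2A - A^5 + A^9 (w = +1)
2 components over 11 crossings, w = +1
lk(C1,C2): 0
3 Fox colorings among 3^11, |V(-1)| = 8: not tricolorable
why: all 2 components of this link are unlinked algebraically


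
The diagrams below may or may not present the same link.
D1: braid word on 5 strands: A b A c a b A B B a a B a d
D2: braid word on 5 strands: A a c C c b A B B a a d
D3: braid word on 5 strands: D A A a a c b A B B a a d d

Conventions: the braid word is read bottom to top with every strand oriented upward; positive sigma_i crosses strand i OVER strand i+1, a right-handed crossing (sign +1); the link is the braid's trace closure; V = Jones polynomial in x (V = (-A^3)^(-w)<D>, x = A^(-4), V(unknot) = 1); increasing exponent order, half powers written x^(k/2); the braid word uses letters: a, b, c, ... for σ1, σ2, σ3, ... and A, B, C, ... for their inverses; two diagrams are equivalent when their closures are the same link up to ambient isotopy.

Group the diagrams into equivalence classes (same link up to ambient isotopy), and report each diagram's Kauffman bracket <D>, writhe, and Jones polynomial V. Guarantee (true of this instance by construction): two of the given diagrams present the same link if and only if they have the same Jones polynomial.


grouping into links: {D1, D2, D3}
V(D1) = x^-2 - x^-1 + 1 - x + x^2  (w +2, c 14, <D> = A^-2 - A^2 + A^6 - A^10 + A^14)
D2 (bracket A^-2 - A^2 + A^6 - A^10 + A^14; 12 crossings at w = +2): V = x^-2 - x^-1 + 1 - x + x^2
V(D3) = x^-2 - x^-1 + 1 - x + x^2  (w +2, c 14, <D> = A^-2 - A^2 + A^6 - A^10 + A^14)
key observation: all 3 diagrams share one V(x), hence one class
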